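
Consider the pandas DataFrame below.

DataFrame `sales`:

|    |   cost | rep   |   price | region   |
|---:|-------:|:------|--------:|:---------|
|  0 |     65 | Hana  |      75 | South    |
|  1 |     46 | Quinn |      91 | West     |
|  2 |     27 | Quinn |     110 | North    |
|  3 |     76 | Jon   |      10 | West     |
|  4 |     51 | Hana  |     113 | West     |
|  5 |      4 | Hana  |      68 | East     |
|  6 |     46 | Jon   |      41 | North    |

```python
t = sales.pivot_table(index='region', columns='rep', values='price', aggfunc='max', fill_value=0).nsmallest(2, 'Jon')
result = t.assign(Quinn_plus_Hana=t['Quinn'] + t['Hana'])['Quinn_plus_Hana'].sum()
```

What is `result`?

143

pivot: rows=region, cols=rep, max(price):
rep     Hana  Jon  Quinn
region                  
East      68    0      0
North      0   41    110
South     75    0      0
West     113   10     91
take 2 rows with smallest Jon:
rep     Hana  Jon  Quinn
region                  
East      68    0      0
South     75    0      0
add column Quinn_plus_Hana = t['Quinn'] + t['Hana']:
rep     Hana  Jon  Quinn  Quinn_plus_Hana
region                                   
East      68    0      0               68
South     75    0      0               75
sum of column 'Quinn_plus_Hana' → 143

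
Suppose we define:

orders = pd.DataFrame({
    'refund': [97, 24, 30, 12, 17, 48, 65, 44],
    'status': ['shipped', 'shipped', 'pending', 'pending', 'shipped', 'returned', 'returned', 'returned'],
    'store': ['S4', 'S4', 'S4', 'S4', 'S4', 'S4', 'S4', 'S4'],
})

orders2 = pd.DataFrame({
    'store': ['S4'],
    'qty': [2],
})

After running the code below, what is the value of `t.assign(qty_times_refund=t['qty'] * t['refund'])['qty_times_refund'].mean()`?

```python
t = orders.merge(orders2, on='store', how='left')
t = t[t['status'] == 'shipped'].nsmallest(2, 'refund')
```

merge on 'store' (how='left') → 8 rows:
   refund    status store  qty
0      97   shipped    S4    2
1      24   shipped    S4    2
2      30   pending    S4    2
3      12   pending    S4    2
4      17   shipped    S4    2
5      48  returned    S4    2
6      65  returned    S4    2
7      44  returned    S4    2
filter rows where status == 'shipped':
   refund   status store  qty
0      97  shipped    S4    2
1      24  shipped    S4    2
4      17  shipped    S4    2
take 2 rows with smallest refund:
   refund   status store  qty
4      17  shipped    S4    2
1      24  shipped    S4    2
add column qty_times_refund = t['qty'] * t['refund']:
   refund   status store  qty  qty_times_refund
4      17  shipped    S4    2                34
1      24  shipped    S4    2                48
Reading off the mean of column 'qty_times_refund', we get 41.0.

41.0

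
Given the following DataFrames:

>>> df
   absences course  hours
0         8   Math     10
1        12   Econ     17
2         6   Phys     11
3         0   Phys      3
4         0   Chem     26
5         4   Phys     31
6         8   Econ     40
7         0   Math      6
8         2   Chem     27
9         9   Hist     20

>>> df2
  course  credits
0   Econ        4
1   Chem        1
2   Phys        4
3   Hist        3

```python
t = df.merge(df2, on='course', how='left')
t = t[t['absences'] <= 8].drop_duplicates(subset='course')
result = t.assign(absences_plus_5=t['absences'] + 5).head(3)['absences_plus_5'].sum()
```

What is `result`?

merge on 'course' (how='left') → 10 rows:
   absences course  hours  credits
0         8   Math     10      NaN
1        12   Econ     17      4.0
2         6   Phys     11      4.0
3         0   Phys      3      4.0
4         0   Chem     26      1.0
5         4   Phys     31      4.0
6         8   Econ     40      4.0
7         0   Math      6      NaN
8         2   Chem     27      1.0
9         9   Hist     20      3.0
filter rows where absences <= 8:
   absences course  hours  credits
0         8   Math     10      NaN
2         6   Phys     11      4.0
3         0   Phys      3      4.0
4         0   Chem     26      1.0
5         4   Phys     31      4.0
6         8   Econ     40      4.0
7         0   Math      6      NaN
8         2   Chem     27      1.0
drop duplicate course (keep=first):
   absences course  hours  credits
0         8   Math     10      NaN
2         6   Phys     11      4.0
4         0   Chem     26      1.0
6         8   Econ     40      4.0
add column absences_plus_5 = t['absences'] + 5:
   absences course  hours  credits  absences_plus_5
0         8   Math     10      NaN               13
2         6   Phys     11      4.0               11
4         0   Chem     26      1.0                5
6         8   Econ     40      4.0               13
take first 3 rows:
   absences course  hours  credits  absences_plus_5
0         8   Math     10      NaN               13
2         6   Phys     11      4.0               11
4         0   Chem     26      1.0                5
The sum of column 'absences_plus_5' is 29.

29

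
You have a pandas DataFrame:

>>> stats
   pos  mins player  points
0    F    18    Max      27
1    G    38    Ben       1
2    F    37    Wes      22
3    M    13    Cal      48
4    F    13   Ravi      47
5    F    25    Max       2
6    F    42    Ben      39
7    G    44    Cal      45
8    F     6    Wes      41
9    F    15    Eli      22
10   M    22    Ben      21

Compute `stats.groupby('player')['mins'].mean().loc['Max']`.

21.5

group by player, mean of mins:
player
Ben     34.0
Cal     28.5
Eli     15.0
Max     21.5
Ravi    13.0
Wes     21.5
Name: mins, dtype: float64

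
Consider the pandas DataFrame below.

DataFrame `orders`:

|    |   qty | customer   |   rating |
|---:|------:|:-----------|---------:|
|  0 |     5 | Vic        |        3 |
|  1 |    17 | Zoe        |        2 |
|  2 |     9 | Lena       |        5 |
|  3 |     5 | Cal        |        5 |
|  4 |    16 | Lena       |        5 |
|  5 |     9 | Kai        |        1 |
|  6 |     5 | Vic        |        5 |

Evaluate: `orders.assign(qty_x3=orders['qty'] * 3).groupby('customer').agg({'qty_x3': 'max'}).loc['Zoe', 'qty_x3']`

add column qty_x3 = orders['qty'] * 3:
   qty customer  rating  qty_x3
0    5      Vic       3      15
1   17      Zoe       2      51
2    9     Lena       5      27
3    5      Cal       5      15
4   16     Lena       5      48
5    9      Kai       1      27
6    5      Vic       5      15
group by customer, max of qty_x3:
          qty_x3
customer        
Cal           15
Kai           27
Lena          48
Vic           15
Zoe           51
Reading off the value at row 'Zoe', column 'qty_x3', we get 51.

51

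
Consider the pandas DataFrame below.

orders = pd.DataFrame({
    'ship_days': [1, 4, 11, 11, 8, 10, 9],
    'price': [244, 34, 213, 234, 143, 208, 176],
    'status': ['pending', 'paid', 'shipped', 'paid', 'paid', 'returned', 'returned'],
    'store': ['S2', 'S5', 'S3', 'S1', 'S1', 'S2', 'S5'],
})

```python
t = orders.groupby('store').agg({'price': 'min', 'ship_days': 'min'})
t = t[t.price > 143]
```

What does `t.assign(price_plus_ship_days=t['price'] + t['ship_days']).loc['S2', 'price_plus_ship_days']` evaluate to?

209

group by store: min(price), min(ship_days):
       price  ship_days
store                  
S1       143          8
S2       208          1
S3       213         11
S5        34          4
filter rows where price > 143:
       price  ship_days
store                  
S2       208          1
S3       213         11
add column price_plus_ship_days = t['price'] + t['ship_days']:
       price  ship_days  price_plus_ship_days
store                                        
S2       208          1                   209
S3       213         11                   224
value at row 'S2', column 'price_plus_ship_days' → 209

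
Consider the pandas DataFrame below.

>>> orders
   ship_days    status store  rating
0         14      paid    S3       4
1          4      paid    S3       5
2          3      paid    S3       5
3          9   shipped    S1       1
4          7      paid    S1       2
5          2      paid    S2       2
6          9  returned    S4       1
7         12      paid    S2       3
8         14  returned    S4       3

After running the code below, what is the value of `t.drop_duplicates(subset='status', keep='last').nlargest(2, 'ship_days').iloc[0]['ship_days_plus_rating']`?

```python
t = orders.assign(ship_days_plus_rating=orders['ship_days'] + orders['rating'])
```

add column ship_days_plus_rating = orders['ship_days'] + orders['rating']:
   ship_days    status store  rating  ship_days_plus_rating
0         14      paid    S3       4                     18
1          4      paid    S3       5                      9
2          3      paid    S3       5                      8
3          9   shipped    S1       1                     10
4          7      paid    S1       2                      9
5          2      paid    S2       2                      4
6          9  returned    S4       1                     10
7         12      paid    S2       3                     15
8         14  returned    S4       3                     17
drop duplicate status (keep=last):
   ship_days    status store  rating  ship_days_plus_rating
3          9   shipped    S1       1                     10
7         12      paid    S2       3                     15
8         14  returned    S4       3                     17
take 2 rows with largest ship_days:
   ship_days    status store  rating  ship_days_plus_rating
8         14  returned    S4       3                     17
7         12      paid    S2       3                     15
The value at position 0, column 'ship_days_plus_rating' is 17.

17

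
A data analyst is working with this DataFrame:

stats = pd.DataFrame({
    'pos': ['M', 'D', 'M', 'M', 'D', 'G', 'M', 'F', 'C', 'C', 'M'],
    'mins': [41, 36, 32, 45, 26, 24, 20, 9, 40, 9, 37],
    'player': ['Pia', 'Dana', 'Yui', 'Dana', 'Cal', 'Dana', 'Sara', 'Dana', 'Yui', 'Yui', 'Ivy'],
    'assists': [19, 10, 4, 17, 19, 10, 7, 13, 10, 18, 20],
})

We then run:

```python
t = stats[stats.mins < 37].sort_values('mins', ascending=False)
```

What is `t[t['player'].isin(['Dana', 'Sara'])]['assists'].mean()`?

filter rows where mins < 37:
  pos  mins player  assists
1   D    36   Dana       10
2   M    32    Yui        4
4   D    26    Cal       19
5   G    24   Dana       10
6   M    20   Sara        7
7   F     9   Dana       13
9   C     9    Yui       18
sort by mins descending:
  pos  mins player  assists
1   D    36   Dana       10
2   M    32    Yui        4
4   D    26    Cal       19
5   G    24   Dana       10
6   M    20   Sara        7
7   F     9   Dana       13
9   C     9    Yui       18
filter rows where player in ['Dana', 'Sara']:
  pos  mins player  assists
1   D    36   Dana       10
5   G    24   Dana       10
6   M    20   Sara        7
7   F     9   Dana       13
The mean of column 'assists' is 10.0.

10.0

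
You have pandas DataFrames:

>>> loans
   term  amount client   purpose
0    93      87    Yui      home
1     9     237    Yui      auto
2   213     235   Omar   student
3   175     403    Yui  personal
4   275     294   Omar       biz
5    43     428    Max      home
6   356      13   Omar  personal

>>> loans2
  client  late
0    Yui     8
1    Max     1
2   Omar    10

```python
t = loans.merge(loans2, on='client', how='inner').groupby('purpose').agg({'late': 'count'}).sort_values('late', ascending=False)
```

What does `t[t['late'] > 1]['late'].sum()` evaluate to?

merge on 'client' (how='inner') → 7 rows:
   term  amount client   purpose  late
0    93      87    Yui      home     8
1     9     237    Yui      auto     8
2   213     235   Omar   student    10
3   175     403    Yui  personal     8
4   275     294   Omar       biz    10
5    43     428    Max      home     1
6   356      13   Omar  personal    10
group by purpose, count of late:
          late
purpose       
auto         1
biz          1
home         2
personal     2
student      1
sort by late descending:
          late
purpose       
home         2
personal     2
auto         1
biz          1
student      1
filter rows where late > 1:
          late
purpose       
home         2
personal     2
So sum() = 4.

4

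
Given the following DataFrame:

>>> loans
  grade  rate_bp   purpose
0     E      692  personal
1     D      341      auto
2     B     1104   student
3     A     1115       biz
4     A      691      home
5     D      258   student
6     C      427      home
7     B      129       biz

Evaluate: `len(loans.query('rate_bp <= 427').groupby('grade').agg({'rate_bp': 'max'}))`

filter rows where rate_bp <= 427:
  grade  rate_bp  purpose
1     D      341     auto
5     D      258  student
6     C      427     home
7     B      129      biz
group by grade, max of rate_bp:
       rate_bp
grade         
B          129
C          427
D          341
number of rows → 3

3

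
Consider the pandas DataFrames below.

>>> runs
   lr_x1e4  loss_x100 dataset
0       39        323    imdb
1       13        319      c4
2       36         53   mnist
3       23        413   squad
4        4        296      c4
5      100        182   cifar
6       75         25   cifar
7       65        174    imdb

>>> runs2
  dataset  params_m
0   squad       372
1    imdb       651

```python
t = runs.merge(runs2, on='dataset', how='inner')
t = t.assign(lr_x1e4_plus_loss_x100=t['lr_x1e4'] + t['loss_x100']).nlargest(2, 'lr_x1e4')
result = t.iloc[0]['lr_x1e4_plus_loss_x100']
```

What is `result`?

merge on 'dataset' (how='inner') → 3 rows:
   lr_x1e4  loss_x100 dataset  params_m
0       39        323    imdb       651
1       23        413   squad       372
2       65        174    imdb       651
add column lr_x1e4_plus_loss_x100 = t['lr_x1e4'] + t['loss_x100']:
   lr_x1e4  loss_x100 dataset  params_m  lr_x1e4_plus_loss_x100
0       39        323    imdb       651                     362
1       23        413   squad       372                     436
2       65        174    imdb       651                     239
take 2 rows with largest lr_x1e4:
   lr_x1e4  loss_x100 dataset  params_m  lr_x1e4_plus_loss_x100
2       65        174    imdb       651                     239
0       39        323    imdb       651                     362
Reading off the value at position 0, column 'lr_x1e4_plus_loss_x100', we get 239.

239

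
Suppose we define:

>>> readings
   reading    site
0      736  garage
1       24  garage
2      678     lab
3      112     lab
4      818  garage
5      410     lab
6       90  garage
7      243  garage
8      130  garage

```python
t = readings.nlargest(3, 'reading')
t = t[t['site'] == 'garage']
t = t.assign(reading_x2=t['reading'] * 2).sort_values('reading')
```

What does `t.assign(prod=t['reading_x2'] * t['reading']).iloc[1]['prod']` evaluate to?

1338248

take 3 rows with largest reading:
   reading    site
4      818  garage
0      736  garage
2      678     lab
filter rows where site == 'garage':
   reading    site
4      818  garage
0      736  garage
add column reading_x2 = t['reading'] * 2:
   reading    site  reading_x2
4      818  garage        1636
0      736  garage        1472
sort by reading:
   reading    site  reading_x2
0      736  garage        1472
4      818  garage        1636
add column prod = t['reading_x2'] * t['reading']:
   reading    site  reading_x2     prod
0      736  garage        1472  1083392
4      818  garage        1636  1338248
Hence 1338248.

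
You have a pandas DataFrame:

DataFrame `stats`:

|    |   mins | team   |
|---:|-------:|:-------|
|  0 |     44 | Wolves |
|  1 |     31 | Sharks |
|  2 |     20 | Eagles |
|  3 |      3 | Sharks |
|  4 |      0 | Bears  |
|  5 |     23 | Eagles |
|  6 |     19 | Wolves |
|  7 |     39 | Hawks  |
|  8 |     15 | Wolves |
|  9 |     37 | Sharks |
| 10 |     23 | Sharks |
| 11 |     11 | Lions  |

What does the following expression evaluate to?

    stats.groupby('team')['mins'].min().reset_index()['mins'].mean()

group by team, min of mins:
team
Bears      0
Eagles    20
Hawks     39
Lions     11
Sharks     3
Wolves    15
Name: mins, dtype: int64
reset_index():
     team  mins
0   Bears     0
1  Eagles    20
2   Hawks    39
3   Lions    11
4  Sharks     3
5  Wolves    15
Then the mean of column 'mins': 14.6666666667

14.6666666667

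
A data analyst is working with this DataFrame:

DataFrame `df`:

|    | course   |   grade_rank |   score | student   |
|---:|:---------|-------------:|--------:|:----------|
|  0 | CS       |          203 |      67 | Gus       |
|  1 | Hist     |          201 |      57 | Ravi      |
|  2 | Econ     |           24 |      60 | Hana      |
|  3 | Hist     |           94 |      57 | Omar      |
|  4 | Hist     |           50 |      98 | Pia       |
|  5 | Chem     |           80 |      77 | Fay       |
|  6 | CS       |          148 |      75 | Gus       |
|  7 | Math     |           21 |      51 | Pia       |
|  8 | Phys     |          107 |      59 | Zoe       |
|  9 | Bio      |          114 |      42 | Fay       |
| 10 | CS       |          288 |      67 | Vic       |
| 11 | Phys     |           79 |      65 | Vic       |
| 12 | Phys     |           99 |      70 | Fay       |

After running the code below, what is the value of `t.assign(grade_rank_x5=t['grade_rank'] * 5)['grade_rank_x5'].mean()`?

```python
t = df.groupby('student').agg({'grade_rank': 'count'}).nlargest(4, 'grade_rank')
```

11.25

group by student, count of grade_rank:
         grade_rank
student            
Fay               3
Gus               2
Hana              1
Omar              1
Pia               2
Ravi              1
Vic               2
Zoe               1
take 4 rows with largest grade_rank:
         grade_rank
student            
Fay               3
Gus               2
Pia               2
Vic               2
add column grade_rank_x5 = t['grade_rank'] * 5:
         grade_rank  grade_rank_x5
student                           
Fay               3             15
Gus               2             10
Pia               2             10
Vic               2             10
Reading off the mean of column 'grade_rank_x5', we get 11.25.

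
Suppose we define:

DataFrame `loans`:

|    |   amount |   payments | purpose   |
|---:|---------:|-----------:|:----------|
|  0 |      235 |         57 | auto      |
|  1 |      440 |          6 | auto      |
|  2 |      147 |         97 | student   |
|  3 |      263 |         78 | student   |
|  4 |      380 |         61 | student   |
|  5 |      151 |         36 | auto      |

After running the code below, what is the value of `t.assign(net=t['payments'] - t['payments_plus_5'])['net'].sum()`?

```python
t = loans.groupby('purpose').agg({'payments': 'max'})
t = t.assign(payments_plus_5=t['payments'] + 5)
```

group by purpose, max of payments:
         payments
purpose          
auto           57
student        97
add column payments_plus_5 = t['payments'] + 5:
         payments  payments_plus_5
purpose                           
auto           57               62
student        97              102
add column net = t['payments'] - t['payments_plus_5']:
         payments  payments_plus_5  net
purpose                                
auto           57               62   -5
student        97              102   -5
Taking the sum of column 'net' gives -10.

-10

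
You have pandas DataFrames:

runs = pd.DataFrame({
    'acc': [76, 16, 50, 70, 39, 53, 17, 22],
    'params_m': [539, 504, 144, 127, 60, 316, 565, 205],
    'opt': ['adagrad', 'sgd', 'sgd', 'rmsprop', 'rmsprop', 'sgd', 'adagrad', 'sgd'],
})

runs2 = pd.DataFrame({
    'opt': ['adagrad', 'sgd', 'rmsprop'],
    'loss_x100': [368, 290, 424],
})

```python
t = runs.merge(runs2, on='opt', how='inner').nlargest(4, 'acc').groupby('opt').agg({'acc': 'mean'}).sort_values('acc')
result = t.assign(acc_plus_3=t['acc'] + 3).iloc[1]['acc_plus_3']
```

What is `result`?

73.0

merge on 'opt' (how='inner') → 8 rows:
   acc  params_m      opt  loss_x100
0   76       539  adagrad        368
1   16       504      sgd        290
2   50       144      sgd        290
3   70       127  rmsprop        424
4   39        60  rmsprop        424
5   53       316      sgd        290
6   17       565  adagrad        368
7   22       205      sgd        290
take 4 rows with largest acc:
   acc  params_m      opt  loss_x100
0   76       539  adagrad        368
3   70       127  rmsprop        424
5   53       316      sgd        290
2   50       144      sgd        290
group by opt, mean of acc:
          acc
opt          
adagrad  76.0
rmsprop  70.0
sgd      51.5
sort by acc:
          acc
opt          
sgd      51.5
rmsprop  70.0
adagrad  76.0
add column acc_plus_3 = t['acc'] + 3:
          acc  acc_plus_3
opt                      
sgd      51.5        54.5
rmsprop  70.0        73.0
adagrad  76.0        79.0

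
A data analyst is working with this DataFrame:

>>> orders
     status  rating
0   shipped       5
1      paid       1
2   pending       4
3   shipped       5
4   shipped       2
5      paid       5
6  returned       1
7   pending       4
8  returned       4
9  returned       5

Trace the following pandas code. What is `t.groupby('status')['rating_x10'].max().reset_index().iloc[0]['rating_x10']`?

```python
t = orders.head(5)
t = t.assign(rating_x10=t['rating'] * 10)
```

take first 5 rows:
    status  rating
0  shipped       5
1     paid       1
2  pending       4
3  shipped       5
4  shipped       2
add column rating_x10 = t['rating'] * 10:
    status  rating  rating_x10
0  shipped       5          50
1     paid       1          10
2  pending       4          40
3  shipped       5          50
4  shipped       2          20
group by status, max of rating_x10:
status
paid       10
pending    40
shipped    50
Name: rating_x10, dtype: int64
reset_index():
    status  rating_x10
0     paid          10
1  pending          40
2  shipped          50
Reading off the value at position 0, column 'rating_x10', we get 10.

10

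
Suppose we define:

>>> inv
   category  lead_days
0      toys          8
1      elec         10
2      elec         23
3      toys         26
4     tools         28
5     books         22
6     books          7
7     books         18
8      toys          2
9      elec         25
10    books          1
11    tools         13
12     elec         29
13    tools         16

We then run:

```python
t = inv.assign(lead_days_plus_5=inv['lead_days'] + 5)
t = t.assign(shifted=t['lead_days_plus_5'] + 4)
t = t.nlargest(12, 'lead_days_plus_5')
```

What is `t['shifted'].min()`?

16

add column lead_days_plus_5 = inv['lead_days'] + 5:
   category  lead_days  lead_days_plus_5
0      toys          8                13
1      elec         10                15
2      elec         23                28
3      toys         26                31
4     tools         28                33
5     books         22                27
6     books          7                12
7     books         18                23
8      toys          2                 7
9      elec         25                30
10    books          1                 6
11    tools         13                18
12     elec         29                34
13    tools         16                21
add column shifted = t['lead_days_plus_5'] + 4:
   category  lead_days  lead_days_plus_5  shifted
0      toys          8                13       17
1      elec         10                15       19
2      elec         23                28       32
3      toys         26                31       35
4     tools         28                33       37
5     books         22                27       31
6     books          7                12       16
7     books         18                23       27
8      toys          2                 7       11
9      elec         25                30       34
10    books          1                 6       10
11    tools         13                18       22
12     elec         29                34       38
13    tools         16                21       25
take 12 rows with largest lead_days_plus_5:
   category  lead_days  lead_days_plus_5  shifted
12     elec         29                34       38
4     tools         28                33       37
3      toys         26                31       35
9      elec         25                30       34
2      elec         23                28       32
5     books         22                27       31
7     books         18                23       27
13    tools         16                21       25
11    tools         13                18       22
1      elec         10                15       19
0      toys          8                13       17
6     books          7                12       16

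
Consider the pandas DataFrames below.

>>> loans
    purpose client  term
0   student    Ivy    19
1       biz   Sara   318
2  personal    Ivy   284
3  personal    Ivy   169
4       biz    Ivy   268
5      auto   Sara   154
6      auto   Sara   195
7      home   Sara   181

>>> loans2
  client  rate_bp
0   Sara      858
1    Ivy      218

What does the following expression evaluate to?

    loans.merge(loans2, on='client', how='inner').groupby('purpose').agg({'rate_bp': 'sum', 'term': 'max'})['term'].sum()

997

merge on 'client' (how='inner') → 8 rows:
    purpose client  term  rate_bp
0   student    Ivy    19      218
1       biz   Sara   318      858
2  personal    Ivy   284      218
3  personal    Ivy   169      218
4       biz    Ivy   268      218
5      auto   Sara   154      858
6      auto   Sara   195      858
7      home   Sara   181      858
group by purpose: sum(rate_bp), max(term):
          rate_bp  term
purpose                
auto         1716   195
biz          1076   318
home          858   181
personal      436   284
student       218    19
sum of column 'term' → 997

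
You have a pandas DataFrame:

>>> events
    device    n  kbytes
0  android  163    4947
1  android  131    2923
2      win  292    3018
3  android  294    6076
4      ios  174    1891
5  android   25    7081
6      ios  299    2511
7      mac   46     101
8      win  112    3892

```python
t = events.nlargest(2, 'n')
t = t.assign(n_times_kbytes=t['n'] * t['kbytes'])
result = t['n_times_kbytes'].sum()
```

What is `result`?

take 2 rows with largest n:
    device    n  kbytes
6      ios  299    2511
3  android  294    6076
add column n_times_kbytes = t['n'] * t['kbytes']:
    device    n  kbytes  n_times_kbytes
6      ios  299    2511          750789
3  android  294    6076         1786344
Taking the sum of column 'n_times_kbytes' gives 2537133.

2537133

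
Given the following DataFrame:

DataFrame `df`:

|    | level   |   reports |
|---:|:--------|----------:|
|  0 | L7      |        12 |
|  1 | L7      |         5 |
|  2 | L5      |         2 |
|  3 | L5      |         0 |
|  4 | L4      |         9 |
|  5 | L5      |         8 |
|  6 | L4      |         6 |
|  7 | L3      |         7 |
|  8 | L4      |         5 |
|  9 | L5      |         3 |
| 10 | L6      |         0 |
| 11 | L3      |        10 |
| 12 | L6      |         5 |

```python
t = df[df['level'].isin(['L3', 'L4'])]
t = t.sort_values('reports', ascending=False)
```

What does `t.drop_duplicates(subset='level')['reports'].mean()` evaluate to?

9.5

filter rows where level in ['L3', 'L4']:
   level  reports
4     L4        9
6     L4        6
7     L3        7
8     L4        5
11    L3       10
sort by reports descending:
   level  reports
11    L3       10
4     L4        9
7     L3        7
6     L4        6
8     L4        5
drop duplicate level (keep=first):
   level  reports
11    L3       10
4     L4        9
Reading off the mean of column 'reports', we get 9.5.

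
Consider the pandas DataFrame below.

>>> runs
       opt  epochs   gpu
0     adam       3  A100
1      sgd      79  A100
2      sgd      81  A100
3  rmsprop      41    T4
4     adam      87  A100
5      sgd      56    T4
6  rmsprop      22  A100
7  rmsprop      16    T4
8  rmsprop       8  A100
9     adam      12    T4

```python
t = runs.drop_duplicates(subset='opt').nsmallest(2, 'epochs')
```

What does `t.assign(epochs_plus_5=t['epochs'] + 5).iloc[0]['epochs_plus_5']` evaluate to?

drop duplicate opt (keep=first):
       opt  epochs   gpu
0     adam       3  A100
1      sgd      79  A100
3  rmsprop      41    T4
take 2 rows with smallest epochs:
       opt  epochs   gpu
0     adam       3  A100
3  rmsprop      41    T4
add column epochs_plus_5 = t['epochs'] + 5:
       opt  epochs   gpu  epochs_plus_5
0     adam       3  A100              8
3  rmsprop      41    T4             46
Finally, value at position 0, column 'epochs_plus_5' = 8.

8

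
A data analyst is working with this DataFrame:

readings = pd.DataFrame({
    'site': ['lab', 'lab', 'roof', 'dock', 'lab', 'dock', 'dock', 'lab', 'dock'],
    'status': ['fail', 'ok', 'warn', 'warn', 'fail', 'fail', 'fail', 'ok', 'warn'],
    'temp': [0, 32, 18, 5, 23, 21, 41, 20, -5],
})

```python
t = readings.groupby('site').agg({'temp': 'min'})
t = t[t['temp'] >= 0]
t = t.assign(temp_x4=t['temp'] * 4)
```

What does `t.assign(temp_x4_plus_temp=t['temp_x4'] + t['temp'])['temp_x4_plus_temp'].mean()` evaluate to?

45.0

group by site, min of temp:
      temp
site      
dock    -5
lab      0
roof    18
filter rows where temp >= 0:
      temp
site      
lab      0
roof    18
add column temp_x4 = t['temp'] * 4:
      temp  temp_x4
site               
lab      0        0
roof    18       72
add column temp_x4_plus_temp = t['temp_x4'] + t['temp']:
      temp  temp_x4  temp_x4_plus_temp
site                                  
lab      0        0                  0
roof    18       72                 90
Reading off the mean of column 'temp_x4_plus_temp', we get 45.0.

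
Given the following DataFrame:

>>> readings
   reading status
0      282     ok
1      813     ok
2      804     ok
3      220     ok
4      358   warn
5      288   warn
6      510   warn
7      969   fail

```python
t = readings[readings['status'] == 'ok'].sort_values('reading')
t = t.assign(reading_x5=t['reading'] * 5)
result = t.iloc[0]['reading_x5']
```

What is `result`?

1100

filter rows where status == 'ok':
   reading status
0      282     ok
1      813     ok
2      804     ok
3      220     ok
sort by reading:
   reading status
3      220     ok
0      282     ok
2      804     ok
1      813     ok
add column reading_x5 = t['reading'] * 5:
   reading status  reading_x5
3      220     ok        1100
0      282     ok        1410
2      804     ok        4020
1      813     ok        4065
value at position 0, column 'reading_x5' → 1100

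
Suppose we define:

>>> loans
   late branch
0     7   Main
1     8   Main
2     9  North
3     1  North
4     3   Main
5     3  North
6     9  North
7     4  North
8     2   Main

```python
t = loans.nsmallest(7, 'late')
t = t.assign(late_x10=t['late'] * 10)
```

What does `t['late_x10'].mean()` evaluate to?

40.0

take 7 rows with smallest late:
   late branch
3     1  North
8     2   Main
4     3   Main
5     3  North
7     4  North
0     7   Main
1     8   Main
add column late_x10 = t['late'] * 10:
   late branch  late_x10
3     1  North        10
8     2   Main        20
4     3   Main        30
5     3  North        30
7     4  North        40
0     7   Main        70
1     8   Main        80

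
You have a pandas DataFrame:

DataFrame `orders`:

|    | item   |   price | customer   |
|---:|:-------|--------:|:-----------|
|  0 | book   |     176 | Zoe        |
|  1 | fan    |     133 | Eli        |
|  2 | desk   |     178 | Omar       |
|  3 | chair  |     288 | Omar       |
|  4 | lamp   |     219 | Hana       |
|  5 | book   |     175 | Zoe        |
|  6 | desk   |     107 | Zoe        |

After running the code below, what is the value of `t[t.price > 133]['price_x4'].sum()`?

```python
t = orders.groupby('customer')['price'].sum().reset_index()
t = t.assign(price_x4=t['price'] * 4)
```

4572

group by customer, sum of price:
customer
Eli     133
Hana    219
Omar    466
Zoe     458
Name: price, dtype: int64
reset_index():
  customer  price
0      Eli    133
1     Hana    219
2     Omar    466
3      Zoe    458
add column price_x4 = t['price'] * 4:
  customer  price  price_x4
0      Eli    133       532
1     Hana    219       876
2     Omar    466      1864
3      Zoe    458      1832
filter rows where price > 133:
  customer  price  price_x4
1     Hana    219       876
2     Omar    466      1864
3      Zoe    458      1832
Then the sum of column 'price_x4': 4572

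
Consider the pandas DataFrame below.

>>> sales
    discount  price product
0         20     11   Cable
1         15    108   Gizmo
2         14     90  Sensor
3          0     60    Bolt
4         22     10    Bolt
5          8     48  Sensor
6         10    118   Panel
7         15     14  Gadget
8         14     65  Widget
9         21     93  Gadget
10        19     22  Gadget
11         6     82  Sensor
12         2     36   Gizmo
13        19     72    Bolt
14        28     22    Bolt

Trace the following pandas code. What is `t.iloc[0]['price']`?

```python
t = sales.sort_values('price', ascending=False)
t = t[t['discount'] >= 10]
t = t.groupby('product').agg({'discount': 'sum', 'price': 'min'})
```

sort by price descending:
    discount  price product
6         10    118   Panel
1         15    108   Gizmo
9         21     93  Gadget
2         14     90  Sensor
11         6     82  Sensor
13        19     72    Bolt
8         14     65  Widget
3          0     60    Bolt
5          8     48  Sensor
12         2     36   Gizmo
10        19     22  Gadget
14        28     22    Bolt
7         15     14  Gadget
0         20     11   Cable
4         22     10    Bolt
filter rows where discount >= 10:
    discount  price product
6         10    118   Panel
1         15    108   Gizmo
9         21     93  Gadget
2         14     90  Sensor
13        19     72    Bolt
8         14     65  Widget
10        19     22  Gadget
14        28     22    Bolt
7         15     14  Gadget
0         20     11   Cable
4         22     10    Bolt
group by product: sum(discount), min(price):
         discount  price
product                 
Bolt           69     10
Cable          20     11
Gadget         55     14
Gizmo          15    108
Panel          10    118
Sensor         14     90
Widget         14     65
Taking the value at position 0, column 'price' gives 10.

10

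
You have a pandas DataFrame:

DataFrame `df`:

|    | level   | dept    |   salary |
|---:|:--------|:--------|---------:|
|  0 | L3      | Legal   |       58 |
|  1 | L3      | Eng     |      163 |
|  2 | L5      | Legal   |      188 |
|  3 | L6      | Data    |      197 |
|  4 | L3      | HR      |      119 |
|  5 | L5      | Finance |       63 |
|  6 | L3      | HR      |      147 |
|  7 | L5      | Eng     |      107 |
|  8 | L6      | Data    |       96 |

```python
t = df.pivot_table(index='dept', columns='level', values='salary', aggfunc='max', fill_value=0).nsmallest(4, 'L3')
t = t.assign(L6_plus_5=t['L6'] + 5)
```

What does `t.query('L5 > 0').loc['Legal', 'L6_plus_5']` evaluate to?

pivot: rows=dept, cols=level, max(salary):
level     L3   L5   L6
dept                  
Data       0    0  197
Eng      163  107    0
Finance    0   63    0
HR       147    0    0
Legal     58  188    0
take 4 rows with smallest L3:
level     L3   L5   L6
dept                  
Data       0    0  197
Finance    0   63    0
Legal     58  188    0
HR       147    0    0
add column L6_plus_5 = t['L6'] + 5:
level     L3   L5   L6  L6_plus_5
dept                             
Data       0    0  197        202
Finance    0   63    0          5
Legal     58  188    0          5
HR       147    0    0          5
filter rows where L5 > 0:
level    L3   L5  L6  L6_plus_5
dept                           
Finance   0   63   0          5
Legal    58  188   0          5
The value at row 'Legal', column 'L6_plus_5' is 5.

5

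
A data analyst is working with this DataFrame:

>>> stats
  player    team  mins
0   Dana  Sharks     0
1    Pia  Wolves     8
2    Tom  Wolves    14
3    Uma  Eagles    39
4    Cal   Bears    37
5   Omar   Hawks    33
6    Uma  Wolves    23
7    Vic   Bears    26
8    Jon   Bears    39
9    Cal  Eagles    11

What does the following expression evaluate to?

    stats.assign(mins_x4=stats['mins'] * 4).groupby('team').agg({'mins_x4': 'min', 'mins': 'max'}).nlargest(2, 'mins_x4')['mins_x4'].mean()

118.0

add column mins_x4 = stats['mins'] * 4:
  player    team  mins  mins_x4
0   Dana  Sharks     0        0
1    Pia  Wolves     8       32
2    Tom  Wolves    14       56
3    Uma  Eagles    39      156
4    Cal   Bears    37      148
5   Omar   Hawks    33      132
6    Uma  Wolves    23       92
7    Vic   Bears    26      104
8    Jon   Bears    39      156
9    Cal  Eagles    11       44
group by team: min(mins_x4), max(mins):
        mins_x4  mins
team                 
Bears       104    39
Eagles       44    39
Hawks       132    33
Sharks        0     0
Wolves       32    23
take 2 rows with largest mins_x4:
       mins_x4  mins
team                
Hawks      132    33
Bears      104    39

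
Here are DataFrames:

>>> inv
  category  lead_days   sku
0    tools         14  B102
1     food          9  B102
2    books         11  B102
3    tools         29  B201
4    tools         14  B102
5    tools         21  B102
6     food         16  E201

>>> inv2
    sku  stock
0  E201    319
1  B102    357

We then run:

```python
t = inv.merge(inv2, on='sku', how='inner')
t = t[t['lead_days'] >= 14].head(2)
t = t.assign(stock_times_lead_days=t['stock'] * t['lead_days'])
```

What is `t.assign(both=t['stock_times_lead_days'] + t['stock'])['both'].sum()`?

10710

merge on 'sku' (how='inner') → 6 rows:
  category  lead_days   sku  stock
0    tools         14  B102    357
1     food          9  B102    357
2    books         11  B102    357
3    tools         14  B102    357
4    tools         21  B102    357
5     food         16  E201    319
filter rows where lead_days >= 14:
  category  lead_days   sku  stock
0    tools         14  B102    357
3    tools         14  B102    357
4    tools         21  B102    357
5     food         16  E201    319
take first 2 rows:
  category  lead_days   sku  stock
0    tools         14  B102    357
3    tools         14  B102    357
add column stock_times_lead_days = t['stock'] * t['lead_days']:
  category  lead_days   sku  stock  stock_times_lead_days
0    tools         14  B102    357                   4998
3    tools         14  B102    357                   4998
add column both = t['stock_times_lead_days'] + t['stock']:
  category  lead_days   sku  stock  stock_times_lead_days  both
0    tools         14  B102    357                   4998  5355
3    tools         14  B102    357                   4998  5355
Then the sum of column 'both': 10710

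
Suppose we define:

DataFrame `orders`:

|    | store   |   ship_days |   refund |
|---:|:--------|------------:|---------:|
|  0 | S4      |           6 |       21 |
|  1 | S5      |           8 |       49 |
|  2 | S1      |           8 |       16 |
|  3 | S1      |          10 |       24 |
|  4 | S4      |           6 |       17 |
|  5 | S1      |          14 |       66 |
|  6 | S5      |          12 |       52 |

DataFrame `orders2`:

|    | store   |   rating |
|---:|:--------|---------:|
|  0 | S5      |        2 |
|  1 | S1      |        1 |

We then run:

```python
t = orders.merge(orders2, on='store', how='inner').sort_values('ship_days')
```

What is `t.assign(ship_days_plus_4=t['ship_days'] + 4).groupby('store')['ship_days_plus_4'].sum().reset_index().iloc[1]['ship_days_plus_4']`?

merge on 'store' (how='inner') → 5 rows:
  store  ship_days  refund  rating
0    S5          8      49       2
1    S1          8      16       1
2    S1         10      24       1
3    S1         14      66       1
4    S5         12      52       2
sort by ship_days:
  store  ship_days  refund  rating
0    S5          8      49       2
1    S1          8      16       1
2    S1         10      24       1
4    S5         12      52       2
3    S1         14      66       1
add column ship_days_plus_4 = t['ship_days'] + 4:
  store  ship_days  refund  rating  ship_days_plus_4
0    S5          8      49       2                12
1    S1          8      16       1                12
2    S1         10      24       1                14
4    S5         12      52       2                16
3    S1         14      66       1                18
group by store, sum of ship_days_plus_4:
store
S1    44
S5    28
Name: ship_days_plus_4, dtype: int64
reset_index():
  store  ship_days_plus_4
0    S1                44
1    S5                28

28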